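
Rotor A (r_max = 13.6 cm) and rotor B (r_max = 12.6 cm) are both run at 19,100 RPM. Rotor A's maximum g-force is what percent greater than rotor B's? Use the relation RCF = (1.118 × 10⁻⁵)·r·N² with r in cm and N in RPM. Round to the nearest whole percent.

At equal RPM, RCF scales linearly with r: ratio = 13.6 / 12.6 = 1.0794.
So rotor A delivers 7.9% more g-force.

8%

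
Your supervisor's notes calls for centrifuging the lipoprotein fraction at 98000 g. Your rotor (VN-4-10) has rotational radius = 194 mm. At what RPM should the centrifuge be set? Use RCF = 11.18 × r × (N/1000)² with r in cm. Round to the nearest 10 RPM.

21260 RPM

r = 194 mm = 19.4 cm
98,000 = 11.18 × 19.4 × (N/1000)²
(N/1000)² = 98,000 / 216.892 = 451.8378
N = 1000 × √451.8378 ≈ 21,256.5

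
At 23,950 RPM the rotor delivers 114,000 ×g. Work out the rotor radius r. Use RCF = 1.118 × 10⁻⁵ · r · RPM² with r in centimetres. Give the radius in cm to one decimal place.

RCF = 1.118 × 10⁻⁵ × r × N²
114000 = 1.118 × 10⁻⁵ × r × (23950)²
r = 114000 / (1.118 × 10⁻⁵ × 573,602,500) = 114000 / 6412.876 ≈ 17.777 cm

17.8 cm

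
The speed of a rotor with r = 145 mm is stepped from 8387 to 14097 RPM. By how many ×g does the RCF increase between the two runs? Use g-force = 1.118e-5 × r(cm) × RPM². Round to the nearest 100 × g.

r = 145 mm = 14.5 cm
RCF₁ = 1.118 × 10⁻⁵ × 14.5 × (8387)² = 1.118 × 10⁻⁵ × 14.5 × 70,341,769 ≈ 11,403.1 × g
RCF₂ = 1.118 × 10⁻⁵ × 14.5 × (14097)² = 1.118 × 10⁻⁵ × 14.5 × 198,725,409 ≈ 32,215.4 × g
Increase = 32,215.4 − 11,403.1 = 20,812.3

≈ 20800 ×g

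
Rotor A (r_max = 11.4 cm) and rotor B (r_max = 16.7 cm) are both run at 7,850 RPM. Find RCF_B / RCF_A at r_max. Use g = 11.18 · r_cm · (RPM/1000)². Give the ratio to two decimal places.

At fixed N, RCF ∝ r, so RCF_B/RCF_A = r_B/r_A = 16.7 / 11.4 = 1.4649.

1.46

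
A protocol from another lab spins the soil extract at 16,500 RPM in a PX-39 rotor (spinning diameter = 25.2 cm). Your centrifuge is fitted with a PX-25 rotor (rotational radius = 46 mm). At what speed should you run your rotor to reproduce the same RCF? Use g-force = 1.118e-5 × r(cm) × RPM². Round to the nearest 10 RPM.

Original rotor: r = 25.2 / 2 = 12.6 cm
RCF_original = 1.118 × 10⁻⁵ × 12.6 × (16500)² = 1.118 × 10⁻⁵ × 12.6 × 272,250,000 ≈ 38,351.3 × g
Your rotor: r = 46 mm = 4.6 cm
38,351.3 = 1.118 × 10⁻⁵ × 4.6 × N²
N² = 38,351.3 / (5.1428 × 10⁻⁵) = 745,728,008
N ≈ √745,728,008 ≈ 27,308.0

27310 RPM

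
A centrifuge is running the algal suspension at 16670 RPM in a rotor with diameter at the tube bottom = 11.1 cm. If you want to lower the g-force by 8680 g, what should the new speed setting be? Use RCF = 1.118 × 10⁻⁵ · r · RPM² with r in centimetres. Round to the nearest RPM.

11747 RPM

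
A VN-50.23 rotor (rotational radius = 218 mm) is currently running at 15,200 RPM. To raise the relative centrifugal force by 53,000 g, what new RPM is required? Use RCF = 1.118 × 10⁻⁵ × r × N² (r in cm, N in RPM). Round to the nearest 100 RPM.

r = 218 mm = 21.8 cm
Current RCF = 1.118 × 10⁻⁵ × 21.8 × (15200)² = 1.118 × 10⁻⁵ × 21.8 × 231,040,000 ≈ 56,310 × g
Target RCF = 56,310 + 53,000 = 109,310 × g
N² = 109,310 / (24.3724 × 10⁻⁵) = 448,499,122
N ≈ √448,499,122 ≈ 21,177.8

≈ 21200 RPM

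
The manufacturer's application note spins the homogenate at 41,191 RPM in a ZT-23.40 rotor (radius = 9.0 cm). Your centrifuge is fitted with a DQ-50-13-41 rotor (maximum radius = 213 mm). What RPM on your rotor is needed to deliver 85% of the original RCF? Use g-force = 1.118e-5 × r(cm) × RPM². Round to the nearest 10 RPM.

≈ 24690 RPM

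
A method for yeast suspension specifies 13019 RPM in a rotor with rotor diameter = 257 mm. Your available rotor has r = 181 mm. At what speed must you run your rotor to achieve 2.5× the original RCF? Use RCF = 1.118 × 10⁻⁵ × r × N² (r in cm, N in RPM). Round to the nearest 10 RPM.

17340 RPM

Original rotor: r = 257 mm / 2 = 128.5 mm = 12.85 cm
RCF_original = 1.118 × 10⁻⁵ × 12.85 × (13019)² = 1.118 × 10⁻⁵ × 12.85 × 169,494,361 ≈ 24,350.1 × g
Target RCF = 2.5 × 24,350.1 ≈ 60,875.2 × g
Your rotor: r = 181 mm = 18.1 cm
60,875.2 = 1.118 × 10⁻⁵ × 18.1 × N²
N² = 60,875.2 / (20.2358 × 10⁻⁵) = 300,829,223
N ≈ √300,829,223 ≈ 17,344.4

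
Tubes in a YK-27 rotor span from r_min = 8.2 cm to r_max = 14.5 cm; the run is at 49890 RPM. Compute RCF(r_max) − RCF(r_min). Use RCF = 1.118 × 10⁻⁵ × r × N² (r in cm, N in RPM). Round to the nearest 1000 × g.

≈ 175000 g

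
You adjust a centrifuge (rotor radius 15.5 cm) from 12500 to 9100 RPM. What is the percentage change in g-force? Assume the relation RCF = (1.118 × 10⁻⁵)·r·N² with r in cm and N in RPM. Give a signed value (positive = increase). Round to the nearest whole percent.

-47%

RCF ∝ N², so the ratio is (9100/12500)² = (0.728000)² = 0.5300.
Change = 0.5300 − 1 = -0.4700 → -47.0%.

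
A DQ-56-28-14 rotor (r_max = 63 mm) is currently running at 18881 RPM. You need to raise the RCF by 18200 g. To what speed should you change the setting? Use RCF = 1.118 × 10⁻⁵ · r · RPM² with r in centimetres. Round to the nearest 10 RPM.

≈ 24800 RPM

r = 63 mm = 6.3 cm
Current RCF = 1.118 × 10⁻⁵ × 6.3 × (18881)² = 1.118 × 10⁻⁵ × 6.3 × 356,492,161 ≈ 25,109.2 × g
Target RCF = 25,109.2 + 18,200 = 43,309.2 × g
N² = 43,309.2 / (7.0434 × 10⁻⁵) = 614,890,536
N ≈ √614,890,536 ≈ 24,797.0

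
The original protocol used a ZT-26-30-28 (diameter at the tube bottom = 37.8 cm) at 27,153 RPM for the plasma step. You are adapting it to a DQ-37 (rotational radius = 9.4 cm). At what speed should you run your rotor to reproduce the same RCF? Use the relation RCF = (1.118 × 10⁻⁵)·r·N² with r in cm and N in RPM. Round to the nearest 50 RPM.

38500 RPM

Original rotor: r = 37.8 / 2 = 18.9 cm
RCF_original = 1.118 × 10⁻⁵ × 18.9 × (27153)² = 1.118 × 10⁻⁵ × 18.9 × 737,285,409 ≈ 155,789.9 × g
155,789.9 = 1.118 × 10⁻⁵ × 9.4 × N²
N² = 155,789.9 / (10.5092 × 10⁻⁵) = 1,482,414,456
N ≈ √1,482,414,456 ≈ 38,502.1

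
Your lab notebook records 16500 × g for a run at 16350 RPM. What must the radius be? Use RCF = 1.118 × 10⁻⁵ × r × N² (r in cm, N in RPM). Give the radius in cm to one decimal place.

RCF = 1.118 × 10⁻⁵ × r × N²
16500 = 1.118 × 10⁻⁵ × r × (16350)²
r = 16500 / (1.118 × 10⁻⁵ × 267,322,500) = 16500 / 2988.666 ≈ 5.521 cm

≈ 5.5 cm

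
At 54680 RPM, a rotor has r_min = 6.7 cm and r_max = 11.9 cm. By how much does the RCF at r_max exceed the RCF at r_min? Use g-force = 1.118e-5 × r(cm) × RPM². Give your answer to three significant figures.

174000 × g

RCF_max = 1.118 × 10⁻⁵ × 11.9 × (54680)² = 1.118 × 10⁻⁵ × 11.9 × 2,989,902,400 ≈ 397,782.6 × g
RCF_min = 1.118 × 10⁻⁵ × 6.7 × (54680)² = 1.118 × 10⁻⁵ × 6.7 × 2,989,902,400 ≈ 223,961.6 × g
ΔRCF = 397,782.6 − 223,961.6 = 173,821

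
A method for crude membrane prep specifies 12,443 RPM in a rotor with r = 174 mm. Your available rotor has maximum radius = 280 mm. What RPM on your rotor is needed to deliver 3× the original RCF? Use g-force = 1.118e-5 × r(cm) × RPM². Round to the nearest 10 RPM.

Original rotor: r = 174 mm = 17.4 cm
RCF_original = 1.118 × 10⁻⁵ × 17.4 × (12443)² = 1.118 × 10⁻⁵ × 17.4 × 154,828,249 ≈ 30,119 × g
Target RCF = 3 × 30,119 ≈ 90,357 × g
Your rotor: r = 280 mm = 28.0 cm
90,357 = 1.118 × 10⁻⁵ × 28 × N²
N² = 90,357 / (31.304 × 10⁻⁵) = 288,643,624
N ≈ √288,643,624 ≈ 16,989.5

16990 RPM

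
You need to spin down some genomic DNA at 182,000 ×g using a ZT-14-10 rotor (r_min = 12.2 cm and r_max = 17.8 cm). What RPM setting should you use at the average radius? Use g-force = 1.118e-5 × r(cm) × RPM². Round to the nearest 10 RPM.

≈ 32940 RPM

r_avg = (12.2 + 17.8) / 2 = 15 cm
182,000 = 1.118 × 10⁻⁵ × 15 × N²
N² = 182,000 / (16.77 × 10⁻⁵) = 1,085,271,318
N ≈ √1,085,271,318 ≈ 32,943.5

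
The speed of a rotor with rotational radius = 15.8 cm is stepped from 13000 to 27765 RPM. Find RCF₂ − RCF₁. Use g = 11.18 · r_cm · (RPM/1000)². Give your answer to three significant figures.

RCF₁ = 11.18 × 15.8 × (13)² = 11.18 × 15.8 × 169 ≈ 29,852.8 × g
RCF₂ = 11.18 × 15.8 × (27.765)² = 11.18 × 15.8 × 770.895225 ≈ 136,174 × g
Increase = 136,174 − 29,852.8 = 106,321.2

≈ 106000 x g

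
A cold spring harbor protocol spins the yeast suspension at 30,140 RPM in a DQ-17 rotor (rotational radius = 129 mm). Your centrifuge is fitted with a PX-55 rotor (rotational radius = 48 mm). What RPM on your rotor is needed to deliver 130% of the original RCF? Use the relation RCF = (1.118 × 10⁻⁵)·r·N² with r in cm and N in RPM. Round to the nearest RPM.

≈ 56336 RPM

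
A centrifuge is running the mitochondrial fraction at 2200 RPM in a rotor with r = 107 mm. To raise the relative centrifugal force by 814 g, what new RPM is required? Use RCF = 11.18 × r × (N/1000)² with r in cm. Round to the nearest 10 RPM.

N₂ ≈ 3410 RPM

r = 107 mm = 10.7 cm
Current RCF = 11.18 × 10.7 × (2.2)² = 11.18 × 10.7 × 4.84 ≈ 579 × g
Target RCF = 579 + 814 = 1,393 × g
(N/1000)² = 1,393 / 119.626 = 11.64463
N = 1000 × √11.64463 ≈ 3,412.4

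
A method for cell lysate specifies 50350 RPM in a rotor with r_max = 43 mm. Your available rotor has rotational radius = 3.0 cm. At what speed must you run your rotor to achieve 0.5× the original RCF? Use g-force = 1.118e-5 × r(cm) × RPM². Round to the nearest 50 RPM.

Original rotor: r = 43 mm = 4.3 cm
RCF = 1.118 × 10⁻⁵ × r × N²
RCF_original = 1.118 × 10⁻⁵ × 4.3 × (50350)² = 1.118 × 10⁻⁵ × 4.3 × 2,535,122,500 ≈ 121,873.5 × g
Target RCF = 0.5 × 121,873.5 ≈ 60,936.8 × g
60,936.8 = 1.118 × 10⁻⁵ × 3 × N²
N² = 60,936.8 / (3.354 × 10⁻⁵) = 1,816,839,595
N ≈ √1,816,839,595 ≈ 42,624.4

≈ 42600 RPM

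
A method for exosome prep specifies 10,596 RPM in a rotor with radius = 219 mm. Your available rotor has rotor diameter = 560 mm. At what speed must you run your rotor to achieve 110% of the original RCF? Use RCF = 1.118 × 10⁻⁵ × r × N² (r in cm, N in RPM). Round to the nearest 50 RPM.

9850 RPM

Original rotor: r = 219 mm = 21.9 cm
RCF_original = 1.118 × 10⁻⁵ × 21.9 × (10596)² = 1.118 × 10⁻⁵ × 21.9 × 112,275,216 ≈ 27,489.7 × g
Target RCF = 1.1 × 27,489.7 ≈ 30,238.7 × g
Your rotor: r = 560 mm / 2 = 280 mm = 28 cm
30,238.7 = 1.118 × 10⁻⁵ × 28 × N²
N² = 30,238.7 / (31.304 × 10⁻⁵) = 96,596,921
N ≈ √96,596,921 ≈ 9,828.4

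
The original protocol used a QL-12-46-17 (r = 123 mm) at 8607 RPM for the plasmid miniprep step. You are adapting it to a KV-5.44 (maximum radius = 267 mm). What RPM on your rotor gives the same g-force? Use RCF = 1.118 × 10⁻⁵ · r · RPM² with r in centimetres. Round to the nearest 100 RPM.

Original rotor: r = 123 mm = 12.3 cm
RCF = 1.118 × 10⁻⁵ × r × N²
RCF_original = 1.118 × 10⁻⁵ × 12.3 × (8607)² = 1.118 × 10⁻⁵ × 12.3 × 74,080,449 ≈ 10,187.1 × g
Your rotor: r = 267 mm = 26.7 cm
10,187.1 = 1.118 × 10⁻⁵ × 26.7 × N²
N² = 10,187.1 / (29.8506 × 10⁻⁵) = 34,126,952
N ≈ √34,126,952 ≈ 5,841.8

≈ 5800 RPM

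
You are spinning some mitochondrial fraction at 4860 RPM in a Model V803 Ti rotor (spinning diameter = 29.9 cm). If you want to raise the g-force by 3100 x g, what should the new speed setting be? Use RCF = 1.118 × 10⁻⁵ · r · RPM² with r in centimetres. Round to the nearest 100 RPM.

≈ 6500 RPM

r = 29.9 / 2 = 14.95 cm
Current RCF = 1.118 × 10⁻⁵ × 14.95 × (4860)² = 1.118 × 10⁻⁵ × 14.95 × 23,619,600 ≈ 3,947.8 × g
Target RCF = 3,947.8 + 3,100 = 7,047.8 × g
N² = 7,047.8 / (16.7141 × 10⁻⁵) = 42,166,793
N ≈ √42,166,793 ≈ 6,493.6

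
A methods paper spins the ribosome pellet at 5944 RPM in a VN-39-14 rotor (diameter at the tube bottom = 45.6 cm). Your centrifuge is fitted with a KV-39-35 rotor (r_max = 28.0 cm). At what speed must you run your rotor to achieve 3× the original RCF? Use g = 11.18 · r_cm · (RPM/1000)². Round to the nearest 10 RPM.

9290 RPM

Original rotor: r = 45.6 / 2 = 22.8 cm
RCF = 11.18 × r × (N/1000)²
RCF_original = 11.18 × 22.8 × (5.944)² = 11.18 × 22.8 × 35.331136 ≈ 9,006 × g
Target RCF = 3 × 9,006 ≈ 27,018 × g
27,018 = 11.18 × 28 × (N/1000)²
(N/1000)² = 27,018 / 313.04 = 86.30846
N = 1000 × √86.30846 ≈ 9,290.2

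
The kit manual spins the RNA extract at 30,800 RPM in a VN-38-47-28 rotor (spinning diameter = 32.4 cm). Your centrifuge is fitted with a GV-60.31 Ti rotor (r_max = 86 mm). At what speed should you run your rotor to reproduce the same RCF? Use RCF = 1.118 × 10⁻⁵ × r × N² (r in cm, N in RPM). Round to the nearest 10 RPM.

Original rotor: r = 32.4 / 2 = 16.2 cm
RCF = 1.118 × 10⁻⁵ × r × N²
RCF_original = 1.118 × 10⁻⁵ × 16.2 × (30800)² = 1.118 × 10⁻⁵ × 16.2 × 948,640,000 ≈ 171,813.9 × g
Your rotor: r = 86 mm = 8.6 cm
171,813.9 = 1.118 × 10⁻⁵ × 8.6 × N²
N² = 171,813.9 / (9.6148 × 10⁻⁵) = 1,786,973,208
N ≈ √1,786,973,208 ≈ 42,272.6

42270 RPM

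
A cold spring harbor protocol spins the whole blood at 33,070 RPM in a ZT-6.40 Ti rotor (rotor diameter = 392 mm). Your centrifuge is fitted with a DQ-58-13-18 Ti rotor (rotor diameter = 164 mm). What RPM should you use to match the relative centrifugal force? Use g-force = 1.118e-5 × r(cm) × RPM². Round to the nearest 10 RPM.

≈ 51130 RPM

Original rotor: r = 392 mm / 2 = 196 mm = 19.6 cm
RCF_original = 1.118 × 10⁻⁵ × 19.6 × (33070)² = 1.118 × 10⁻⁵ × 19.6 × 1,093,624,900 ≈ 239,643.8 × g
Your rotor: r = 164 mm / 2 = 82 mm = 8.2 cm
239,643.8 = 1.118 × 10⁻⁵ × 8.2 × N²
N² = 239,643.8 / (9.1676 × 10⁻⁵) = 2,614,029,844
N ≈ √2,614,029,844 ≈ 51,127.6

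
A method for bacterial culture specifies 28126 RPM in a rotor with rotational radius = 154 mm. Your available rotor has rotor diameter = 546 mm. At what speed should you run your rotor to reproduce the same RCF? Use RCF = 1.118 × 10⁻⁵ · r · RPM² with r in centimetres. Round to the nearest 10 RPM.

≈ 21120 RPM

Original rotor: r = 154 mm = 15.4 cm
RCF_original = 1.118 × 10⁻⁵ × 15.4 × (28126)² = 1.118 × 10⁻⁵ × 15.4 × 791,071,876 ≈ 136,200.4 × g
Your rotor: r = 546 mm / 2 = 273 mm = 27.3 cm
136,200.4 = 1.118 × 10⁻⁵ × 27.3 × N²
N² = 136,200.4 / (30.5214 × 10⁻⁵) = 446,245,585
N ≈ √446,245,585 ≈ 21,124.5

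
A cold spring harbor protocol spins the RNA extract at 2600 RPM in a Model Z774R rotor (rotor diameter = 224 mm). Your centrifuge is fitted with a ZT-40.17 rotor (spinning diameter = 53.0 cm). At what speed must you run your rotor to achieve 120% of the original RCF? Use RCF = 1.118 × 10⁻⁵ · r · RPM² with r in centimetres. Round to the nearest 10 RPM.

1850 RPM

Original rotor: r = 224 mm / 2 = 112 mm = 11.2 cm
RCF_original = 1.118 × 10⁻⁵ × 11.2 × (2600)² = 1.118 × 10⁻⁵ × 11.2 × 6,760,000 ≈ 846.5 × g
Target RCF = 1.2 × 846.5 ≈ 1,015.8 × g
Your rotor: r = 53.0 / 2 = 26.5 cm
1,015.8 = 1.118 × 10⁻⁵ × 26.5 × N²
N² = 1,015.8 / (29.627 × 10⁻⁵) = 3,428,629
N ≈ √3,428,629 ≈ 1,851.7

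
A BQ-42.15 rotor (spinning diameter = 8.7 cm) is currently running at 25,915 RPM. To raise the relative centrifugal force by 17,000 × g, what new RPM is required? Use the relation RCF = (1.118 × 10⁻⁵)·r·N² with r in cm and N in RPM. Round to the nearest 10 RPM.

31960 RPM

r = 8.7 / 2 = 4.35 cm
Current RCF = 1.118 × 10⁻⁵ × 4.35 × (25915)² = 1.118 × 10⁻⁵ × 4.35 × 671,587,225 ≈ 32,661.3 × g
Target RCF = 32,661.3 + 17,000 = 49,661.3 × g
N² = 49,661.3 / (4.8633 × 10⁻⁵) = 1,021,144,079
N ≈ √1,021,144,079 ≈ 31,955.3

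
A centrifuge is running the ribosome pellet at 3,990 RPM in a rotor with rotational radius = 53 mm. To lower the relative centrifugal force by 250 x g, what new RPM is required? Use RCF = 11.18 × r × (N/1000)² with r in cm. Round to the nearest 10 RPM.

N₂ ≈ 3420 RPM

r = 53 mm = 5.3 cm
Current RCF = 11.18 × 5.3 × (3.99)² = 11.18 × 5.3 × 15.9201 ≈ 943.3 × g
Target RCF = 943.3 − 250 = 693.3 × g
(N/1000)² = 693.3 / 59.254 = 11.70048
N = 1000 × √11.70048 ≈ 3,420.6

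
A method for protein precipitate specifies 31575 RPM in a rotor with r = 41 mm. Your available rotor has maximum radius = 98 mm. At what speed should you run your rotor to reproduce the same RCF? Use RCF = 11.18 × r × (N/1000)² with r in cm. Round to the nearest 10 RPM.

≈ 20420 RPM

Original rotor: r = 41 mm = 4.1 cm
RCF_original = 11.18 × 4.1 × (31.575)² = 11.18 × 4.1 × 996.980625 ≈ 45,699.6 × g
Your rotor: r = 98 mm = 9.8 cm
45,699.6 = 11.18 × 9.8 × (N/1000)²
(N/1000)² = 45,699.6 / 109.564 = 417.1042
N = 1000 × √417.1042 ≈ 20,423.1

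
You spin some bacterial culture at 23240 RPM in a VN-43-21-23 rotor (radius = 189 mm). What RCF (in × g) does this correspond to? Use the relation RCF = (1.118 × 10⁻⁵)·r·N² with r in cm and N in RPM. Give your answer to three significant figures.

RCF ≈ 114000 × g

r = 189 mm = 18.9 cm
RCF = 1.118 × 10⁻⁵ × r × N²
RCF = 1.118 × 10⁻⁵ × 18.9 × (23240)² = 1.118 × 10⁻⁵ × 18.9 × 540,097,600 ≈ 114,123.7 × g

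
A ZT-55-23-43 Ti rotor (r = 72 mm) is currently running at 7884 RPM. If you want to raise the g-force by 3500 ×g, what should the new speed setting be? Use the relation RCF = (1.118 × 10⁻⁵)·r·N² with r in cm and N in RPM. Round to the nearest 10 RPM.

r = 72 mm = 7.2 cm
Current RCF = 1.118 × 10⁻⁵ × 7.2 × (7884)² = 1.118 × 10⁻⁵ × 7.2 × 62,157,456 ≈ 5,003.4 × g
Target RCF = 5,003.4 + 3,500 = 8,503.4 × g
N² = 8,503.4 / (8.0496 × 10⁻⁵) = 105,637,547
N ≈ √105,637,547 ≈ 10,278.0

10280 RPM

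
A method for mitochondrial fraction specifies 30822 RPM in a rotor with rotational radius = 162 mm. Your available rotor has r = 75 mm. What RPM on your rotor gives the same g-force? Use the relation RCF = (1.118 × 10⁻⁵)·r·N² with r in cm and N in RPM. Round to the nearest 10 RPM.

Original rotor: r = 162 mm = 16.2 cm
RCF_original = 1.118 × 10⁻⁵ × 16.2 × (30822)² = 1.118 × 10⁻⁵ × 16.2 × 949,995,684 ≈ 172,059.4 × g
Your rotor: r = 75 mm = 7.5 cm
172,059.4 = 1.118 × 10⁻⁵ × 7.5 × N²
N² = 172,059.4 / (8.385 × 10⁻⁵) = 2,051,990,459
N ≈ √2,051,990,459 ≈ 45,298.9

≈ 45300 RPM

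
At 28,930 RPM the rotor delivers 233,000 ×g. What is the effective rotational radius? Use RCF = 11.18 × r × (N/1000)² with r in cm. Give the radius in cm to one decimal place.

233000 = 11.18 × r × (28.93)²
r = 233000 / (11.18 × 836.9449) = 233000 / 9357.044 ≈ 24.901 cm

r ≈ 24.9 cm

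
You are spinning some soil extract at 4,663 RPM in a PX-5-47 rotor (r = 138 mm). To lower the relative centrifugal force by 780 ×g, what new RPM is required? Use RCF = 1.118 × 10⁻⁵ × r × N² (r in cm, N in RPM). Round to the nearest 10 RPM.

r = 138 mm = 13.8 cm
Current RCF = 1.118 × 10⁻⁵ × 13.8 × (4663)² = 1.118 × 10⁻⁵ × 13.8 × 21,743,569 ≈ 3,354.7 × g
Target RCF = 3,354.7 − 780 = 2,574.7 × g
N² = 2,574.7 / (15.4284 × 10⁻⁵) = 16,688,056
N ≈ √16,688,056 ≈ 4,085.1

≈ 4090 RPM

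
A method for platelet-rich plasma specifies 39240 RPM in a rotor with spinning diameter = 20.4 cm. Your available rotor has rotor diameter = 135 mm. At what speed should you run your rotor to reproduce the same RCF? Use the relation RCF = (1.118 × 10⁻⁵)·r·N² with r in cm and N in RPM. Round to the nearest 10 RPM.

48240 RPM

Original rotor: r = 20.4 / 2 = 10.2 cm
RCF_original = 1.118 × 10⁻⁵ × 10.2 × (39240)² = 1.118 × 10⁻⁵ × 10.2 × 1,539,777,600 ≈ 175,590.1 × g
Your rotor: r = 135 mm / 2 = 67.5 mm = 6.75 cm
175,590.1 = 1.118 × 10⁻⁵ × 6.75 × N²
N² = 175,590.1 / (7.5465 × 10⁻⁵) = 2,326,775,326
N ≈ √2,326,775,326 ≈ 48,236.7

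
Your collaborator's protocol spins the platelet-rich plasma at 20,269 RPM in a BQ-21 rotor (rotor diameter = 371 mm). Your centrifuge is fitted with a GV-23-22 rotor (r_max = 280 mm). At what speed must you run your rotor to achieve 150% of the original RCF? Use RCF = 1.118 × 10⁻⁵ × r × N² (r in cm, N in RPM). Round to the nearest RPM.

20206 RPM

Original rotor: r = 371 mm / 2 = 185.5 mm = 18.55 cm
RCF_original = 1.118 × 10⁻⁵ × 18.55 × (20269)² = 1.118 × 10⁻⁵ × 18.55 × 410,832,361 ≈ 85,202.1 × g
Target RCF = 1.5 × 85,202.1 ≈ 127,803.2 × g
Your rotor: r = 280 mm = 28.0 cm
127,803.2 = 1.118 × 10⁻⁵ × 28 × N²
N² = 127,803.2 / (31.304 × 10⁻⁵) = 408,264,758
N ≈ √408,264,758 ≈ 20,205.6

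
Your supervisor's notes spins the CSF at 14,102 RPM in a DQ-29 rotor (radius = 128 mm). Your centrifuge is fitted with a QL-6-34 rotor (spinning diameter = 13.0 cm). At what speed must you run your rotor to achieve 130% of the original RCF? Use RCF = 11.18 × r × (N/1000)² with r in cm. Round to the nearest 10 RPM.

≈ 22560 RPM

Original rotor: r = 128 mm = 12.8 cm
RCF = 11.18 × r × (N/1000)²
RCF_original = 11.18 × 12.8 × (14.102)² = 11.18 × 12.8 × 198.866404 ≈ 28,458.6 × g
Target RCF = 1.3 × 28,458.6 ≈ 36,996.2 × g
Your rotor: r = 13.0 / 2 = 6.5 cm
36,996.2 = 11.18 × 6.5 × (N/1000)²
(N/1000)² = 36,996.2 / 72.67 = 509.0987
N = 1000 × √509.0987 ≈ 22,563.2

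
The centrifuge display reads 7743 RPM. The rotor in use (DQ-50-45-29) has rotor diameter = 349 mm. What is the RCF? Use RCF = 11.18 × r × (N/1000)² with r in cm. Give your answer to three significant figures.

r = 349 mm / 2 = 174.5 mm = 17.45 cm
RCF = 11.18 × r × (N/1000)²
RCF = 11.18 × 17.45 × (7.743)² = 11.18 × 17.45 × 59.954049 ≈ 11,696.5 × g

RCF ≈ 11700 × g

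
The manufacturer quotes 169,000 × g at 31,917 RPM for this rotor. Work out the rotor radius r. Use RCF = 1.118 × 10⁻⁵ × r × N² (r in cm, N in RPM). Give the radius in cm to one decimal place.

14.8 cm

169000 = 1.118 × 10⁻⁵ × r × (31917)²
r = 169000 / (1.118 × 10⁻⁵ × 1,018,694,889) = 169000 / 11389.01 ≈ 14.839 cm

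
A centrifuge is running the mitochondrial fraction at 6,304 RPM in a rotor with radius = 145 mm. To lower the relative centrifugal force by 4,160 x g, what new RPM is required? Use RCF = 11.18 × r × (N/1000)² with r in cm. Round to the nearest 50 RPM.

3750 RPM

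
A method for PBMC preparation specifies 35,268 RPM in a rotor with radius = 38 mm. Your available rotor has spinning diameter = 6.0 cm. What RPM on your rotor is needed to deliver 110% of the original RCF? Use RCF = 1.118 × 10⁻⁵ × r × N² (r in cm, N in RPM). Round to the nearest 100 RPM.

≈ 41600 RPM

Original rotor: r = 38 mm = 3.8 cm
RCF_original = 1.118 × 10⁻⁵ × 3.8 × (35268)² = 1.118 × 10⁻⁵ × 3.8 × 1,243,831,824 ≈ 52,843 × g
Target RCF = 1.1 × 52,843 ≈ 58,127.3 × g
Your rotor: r = 6.0 / 2 = 3 cm
58,127.3 = 1.118 × 10⁻⁵ × 3 × N²
N² = 58,127.3 / (3.354 × 10⁻⁵) = 1,733,073,942
N ≈ √1,733,073,942 ≈ 41,630.2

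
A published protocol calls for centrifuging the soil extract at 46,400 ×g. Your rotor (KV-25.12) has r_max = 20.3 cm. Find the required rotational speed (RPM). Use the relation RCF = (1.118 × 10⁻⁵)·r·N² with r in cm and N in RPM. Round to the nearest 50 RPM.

14300 RPM

46,400 = 1.118 × 10⁻⁵ × 20.3 × N²
N² = 46,400 / (22.6954 × 10⁻⁵) = 204,446,716
N ≈ √204,446,716 ≈ 14,298.5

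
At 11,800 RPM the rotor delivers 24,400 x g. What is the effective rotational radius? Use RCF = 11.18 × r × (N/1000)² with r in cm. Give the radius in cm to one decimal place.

24400 = 11.18 × r × (11.8)²
r = 24400 / (11.18 × 139.24) = 24400 / 1556.703 ≈ 15.674 cm

r ≈ 15.7 cm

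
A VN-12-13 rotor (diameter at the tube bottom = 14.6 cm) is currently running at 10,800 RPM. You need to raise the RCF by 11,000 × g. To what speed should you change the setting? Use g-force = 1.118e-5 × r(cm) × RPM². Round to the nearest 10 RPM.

15860 RPM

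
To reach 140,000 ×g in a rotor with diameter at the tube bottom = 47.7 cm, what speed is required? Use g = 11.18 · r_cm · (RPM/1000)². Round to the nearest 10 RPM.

N ≈ 22910 RPM

r = 47.7 / 2 = 23.85 cm
RCF = 11.18 × r × (N/1000)²
140,000 = 11.18 × 23.85 × (N/1000)²
(N/1000)² = 140,000 / 266.643 = 525.0466
N = 1000 × √525.0466 ≈ 22,913.9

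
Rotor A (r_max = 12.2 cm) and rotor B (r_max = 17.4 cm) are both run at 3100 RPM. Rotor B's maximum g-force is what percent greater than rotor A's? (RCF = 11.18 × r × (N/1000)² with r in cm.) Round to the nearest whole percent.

At equal RPM, RCF scales linearly with r: ratio = 17.4 / 12.2 = 1.4262.
So rotor B delivers 42.6% more g-force.

43%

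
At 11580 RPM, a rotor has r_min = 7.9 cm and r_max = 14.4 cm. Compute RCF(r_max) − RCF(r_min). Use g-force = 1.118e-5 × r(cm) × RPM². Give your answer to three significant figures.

RCF_max = 1.118 × 10⁻⁵ × 14.4 × (11580)² = 1.118 × 10⁻⁵ × 14.4 × 134,096,400 ≈ 21,588.4 × g
RCF_min = 1.118 × 10⁻⁵ × 7.9 × (11580)² = 1.118 × 10⁻⁵ × 7.9 × 134,096,400 ≈ 11,843.7 × g
ΔRCF = 21,588.4 − 11,843.7 = 9,744.7

≈ 9740 ×g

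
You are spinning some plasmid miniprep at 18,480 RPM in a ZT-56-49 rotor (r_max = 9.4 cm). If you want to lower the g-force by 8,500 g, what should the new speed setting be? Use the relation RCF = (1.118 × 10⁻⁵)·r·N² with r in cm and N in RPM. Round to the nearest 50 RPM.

Current RCF = 1.118 × 10⁻⁵ × 9.4 × (18480)² = 1.118 × 10⁻⁵ × 9.4 × 341,510,400 ≈ 35,890 × g
Target RCF = 35,890 − 8,500 = 27,390 × g
N² = 27,390 / (10.5092 × 10⁻⁵) = 260,628,782
N ≈ √260,628,782 ≈ 16,144.0

N₂ ≈ 16150 RPM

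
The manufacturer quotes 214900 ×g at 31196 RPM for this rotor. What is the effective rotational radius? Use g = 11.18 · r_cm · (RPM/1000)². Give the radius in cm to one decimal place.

19.8 cm

RCF = 11.18 × r × (N/1000)²
214900 = 11.18 × r × (31.196)²
r = 214900 / (11.18 × 973.190416) = 214900 / 10880.27 ≈ 19.751 cm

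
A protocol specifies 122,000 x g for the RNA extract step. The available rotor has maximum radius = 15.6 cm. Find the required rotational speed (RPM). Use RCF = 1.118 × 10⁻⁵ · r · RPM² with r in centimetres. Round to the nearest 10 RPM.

26450 RPM

122,000 = 1.118 × 10⁻⁵ × 15.6 × N²
N² = 122,000 / (17.4408 × 10⁻⁵) = 699,509,197
N ≈ √699,509,197 ≈ 26,448.2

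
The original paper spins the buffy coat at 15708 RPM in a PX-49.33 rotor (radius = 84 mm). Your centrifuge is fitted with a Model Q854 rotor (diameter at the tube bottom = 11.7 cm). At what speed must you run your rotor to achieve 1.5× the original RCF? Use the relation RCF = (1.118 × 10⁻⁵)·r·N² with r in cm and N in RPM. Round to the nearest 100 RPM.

23100 RPM

Original rotor: r = 84 mm = 8.4 cm
RCF = 1.118 × 10⁻⁵ × r × N²
RCF_original = 1.118 × 10⁻⁵ × 8.4 × (15708)² = 1.118 × 10⁻⁵ × 8.4 × 246,741,264 ≈ 23,172 × g
Target RCF = 1.5 × 23,172 ≈ 34,758 × g
Your rotor: r = 11.7 / 2 = 5.85 cm
34,758 = 1.118 × 10⁻⁵ × 5.85 × N²
N² = 34,758 / (6.5403 × 10⁻⁵) = 531,443,512
N ≈ √531,443,512 ≈ 23,053.1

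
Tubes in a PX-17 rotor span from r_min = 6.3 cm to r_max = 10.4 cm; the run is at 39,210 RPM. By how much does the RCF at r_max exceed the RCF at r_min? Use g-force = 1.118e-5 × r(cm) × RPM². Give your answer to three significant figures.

RCF_max = 1.118 × 10⁻⁵ × 10.4 × (39210)² = 1.118 × 10⁻⁵ × 10.4 × 1,537,424,100 ≈ 178,759.4 × g
RCF_min = 1.118 × 10⁻⁵ × 6.3 × (39210)² = 1.118 × 10⁻⁵ × 6.3 × 1,537,424,100 ≈ 108,286.9 × g
ΔRCF = 178,759.4 − 108,286.9 = 70,472.5

70500 ×g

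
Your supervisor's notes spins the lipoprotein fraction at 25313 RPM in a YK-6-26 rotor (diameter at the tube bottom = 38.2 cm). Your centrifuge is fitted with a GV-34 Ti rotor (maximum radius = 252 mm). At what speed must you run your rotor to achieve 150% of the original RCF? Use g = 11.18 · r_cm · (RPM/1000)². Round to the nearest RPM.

Original rotor: r = 38.2 / 2 = 19.1 cm
RCF = 11.18 × r × (N/1000)²
RCF_original = 11.18 × 19.1 × (25.313)² = 11.18 × 19.1 × 640.747969 ≈ 136,824 × g
Target RCF = 1.5 × 136,824 ≈ 205,236 × g
Your rotor: r = 252 mm = 25.2 cm
205,236 = 11.18 × 25.2 × (N/1000)²
(N/1000)² = 205,236 / 281.736 = 728.4692
N = 1000 × √728.4692 ≈ 26,990.2

26990 RPM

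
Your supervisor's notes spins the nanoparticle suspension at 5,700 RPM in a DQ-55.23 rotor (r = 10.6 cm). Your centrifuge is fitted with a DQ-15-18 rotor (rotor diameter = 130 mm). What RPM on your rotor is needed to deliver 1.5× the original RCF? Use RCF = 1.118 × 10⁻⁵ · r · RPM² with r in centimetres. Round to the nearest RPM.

RCF_original = 1.118 × 10⁻⁵ × 10.6 × (5700)² = 1.118 × 10⁻⁵ × 10.6 × 32,490,000 ≈ 3,850.3 × g
Target RCF = 1.5 × 3,850.3 ≈ 5,775.5 × g
Your rotor: r = 130 mm / 2 = 65 mm = 6.5 cm
5,775.5 = 1.118 × 10⁻⁵ × 6.5 × N²
N² = 5,775.5 / (7.267 × 10⁻⁵) = 79,475,712
N ≈ √79,475,712 ≈ 8,914.9

8915 RPM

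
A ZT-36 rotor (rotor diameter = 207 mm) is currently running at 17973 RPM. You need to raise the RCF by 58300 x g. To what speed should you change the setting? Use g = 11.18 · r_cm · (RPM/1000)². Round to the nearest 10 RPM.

N₂ ≈ 28760 RPM

r = 207 mm / 2 = 103.5 mm = 10.35 cm
Current RCF = 11.18 × 10.35 × (17.973)² = 11.18 × 10.35 × 323.028729 ≈ 37,378.6 × g
Target RCF = 37,378.6 + 58,300 = 95,678.6 × g
(N/1000)² = 95,678.6 / 115.713 = 826.8613
N = 1000 × √826.8613 ≈ 28,755.2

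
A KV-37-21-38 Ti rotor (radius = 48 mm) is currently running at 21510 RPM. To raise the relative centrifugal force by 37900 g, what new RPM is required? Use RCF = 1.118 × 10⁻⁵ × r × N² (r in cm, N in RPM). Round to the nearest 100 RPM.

r = 48 mm = 4.8 cm
Current RCF = 1.118 × 10⁻⁵ × 4.8 × (21510)² = 1.118 × 10⁻⁵ × 4.8 × 462,680,100 ≈ 24,829.3 × g
Target RCF = 24,829.3 + 37,900 = 62,729.3 × g
N² = 62,729.3 / (5.3664 × 10⁻⁵) = 1,168,927,027
N ≈ √1,168,927,027 ≈ 34,189.6

N₂ ≈ 34200 RPM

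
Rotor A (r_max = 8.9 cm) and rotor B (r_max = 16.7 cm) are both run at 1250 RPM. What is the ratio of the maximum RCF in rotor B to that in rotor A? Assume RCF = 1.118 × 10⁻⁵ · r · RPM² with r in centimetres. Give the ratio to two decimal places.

1.88

At fixed N, RCF ∝ r, so RCF_B/RCF_A = r_B/r_A = 16.7 / 8.9 = 1.8764.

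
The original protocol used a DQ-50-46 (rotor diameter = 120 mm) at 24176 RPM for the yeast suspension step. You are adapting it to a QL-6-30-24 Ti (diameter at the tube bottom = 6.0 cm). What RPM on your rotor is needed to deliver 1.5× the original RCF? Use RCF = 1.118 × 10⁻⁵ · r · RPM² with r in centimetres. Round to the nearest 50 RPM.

Original rotor: r = 120 mm / 2 = 60 mm = 6 cm
RCF_original = 1.118 × 10⁻⁵ × 6 × (24176)² = 1.118 × 10⁻⁵ × 6 × 584,478,976 ≈ 39,206.8 × g
Target RCF = 1.5 × 39,206.8 ≈ 58,810.2 × g
Your rotor: r = 6.0 / 2 = 3 cm
58,810.2 = 1.118 × 10⁻⁵ × 3 × N²
N² = 58,810.2 / (3.354 × 10⁻⁵) = 1,753,434,705
N ≈ √1,753,434,705 ≈ 41,874.0

≈ 41850 RPM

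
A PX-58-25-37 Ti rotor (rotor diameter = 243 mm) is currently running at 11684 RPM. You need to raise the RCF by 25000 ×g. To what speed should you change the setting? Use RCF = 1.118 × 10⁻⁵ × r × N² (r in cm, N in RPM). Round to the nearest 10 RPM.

≈ 17900 RPM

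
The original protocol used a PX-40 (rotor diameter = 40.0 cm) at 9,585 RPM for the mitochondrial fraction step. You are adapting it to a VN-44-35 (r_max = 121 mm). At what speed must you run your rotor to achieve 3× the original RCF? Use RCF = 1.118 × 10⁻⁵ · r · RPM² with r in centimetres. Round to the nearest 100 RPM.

Original rotor: r = 40.0 / 2 = 20 cm
RCF = 1.118 × 10⁻⁵ × r × N²
RCF_original = 1.118 × 10⁻⁵ × 20 × (9585)² = 1.118 × 10⁻⁵ × 20 × 91,872,225 ≈ 20,542.6 × g
Target RCF = 3 × 20,542.6 ≈ 61,627.8 × g
Your rotor: r = 121 mm = 12.1 cm
61,627.8 = 1.118 × 10⁻⁵ × 12.1 × N²
N² = 61,627.8 / (13.5278 × 10⁻⁵) = 455,564,098
N ≈ √455,564,098 ≈ 21,343.9

21300 RPM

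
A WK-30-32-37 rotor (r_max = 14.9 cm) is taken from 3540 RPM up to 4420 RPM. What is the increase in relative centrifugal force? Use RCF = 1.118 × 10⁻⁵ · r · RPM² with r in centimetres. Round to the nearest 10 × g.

RCF₁ = 1.118 × 10⁻⁵ × 14.9 × (3540)² = 1.118 × 10⁻⁵ × 14.9 × 12,531,600 ≈ 2,087.5 × g
RCF₂ = 1.118 × 10⁻⁵ × 14.9 × (4420)² = 1.118 × 10⁻⁵ × 14.9 × 19,536,400 ≈ 3,254.4 × g
Increase = 3,254.4 − 2,087.5 = 1,166.9

≈ 1170 × g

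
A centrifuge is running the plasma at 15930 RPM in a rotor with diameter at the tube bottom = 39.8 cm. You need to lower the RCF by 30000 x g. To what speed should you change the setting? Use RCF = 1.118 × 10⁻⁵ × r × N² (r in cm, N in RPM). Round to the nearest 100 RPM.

r = 39.8 / 2 = 19.9 cm
Current RCF = 1.118 × 10⁻⁵ × 19.9 × (15930)² = 1.118 × 10⁻⁵ × 19.9 × 253,764,900 ≈ 56,458.1 × g
Target RCF = 56,458.1 − 30,000 = 26,458.1 × g
N² = 26,458.1 / (22.2482 × 10⁻⁵) = 118,922,430
N ≈ √118,922,430 ≈ 10,905.2

≈ 10900 RPM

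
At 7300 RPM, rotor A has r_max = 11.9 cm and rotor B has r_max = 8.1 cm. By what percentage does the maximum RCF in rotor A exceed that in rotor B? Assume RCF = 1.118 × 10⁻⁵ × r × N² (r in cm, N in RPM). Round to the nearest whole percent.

At equal RPM, RCF scales linearly with r: ratio = 11.9 / 8.1 = 1.4691.
So rotor A delivers 46.9% more g-force.

47%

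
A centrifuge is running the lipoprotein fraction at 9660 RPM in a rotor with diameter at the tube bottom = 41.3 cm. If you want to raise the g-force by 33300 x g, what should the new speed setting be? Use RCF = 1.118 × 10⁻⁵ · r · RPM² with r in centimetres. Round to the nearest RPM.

r = 41.3 / 2 = 20.65 cm
Current RCF = 1.118 × 10⁻⁵ × 20.65 × (9660)² = 1.118 × 10⁻⁵ × 20.65 × 93,315,600 ≈ 21,543.5 × g
Target RCF = 21,543.5 + 33,300 = 54,843.5 × g
N² = 54,843.5 / (23.0867 × 10⁻⁵) = 237,554,523
N ≈ √237,554,523 ≈ 15,412.8

N₂ ≈ 15413 RPM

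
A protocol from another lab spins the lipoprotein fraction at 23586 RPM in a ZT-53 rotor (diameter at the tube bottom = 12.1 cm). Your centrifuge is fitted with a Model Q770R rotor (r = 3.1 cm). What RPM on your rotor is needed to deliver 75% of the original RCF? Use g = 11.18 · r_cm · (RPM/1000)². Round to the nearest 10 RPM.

28540 RPM

Original rotor: r = 12.1 / 2 = 6.05 cm
RCF = 11.18 × r × (N/1000)²
RCF_original = 11.18 × 6.05 × (23.586)² = 11.18 × 6.05 × 556.299396 ≈ 37,627.5 × g
Target RCF = 0.75 × 37,627.5 ≈ 28,220.6 × g
28,220.6 = 11.18 × 3.1 × (N/1000)²
(N/1000)² = 28,220.6 / 34.658 = 814.2593
N = 1000 × √814.2593 ≈ 28,535.2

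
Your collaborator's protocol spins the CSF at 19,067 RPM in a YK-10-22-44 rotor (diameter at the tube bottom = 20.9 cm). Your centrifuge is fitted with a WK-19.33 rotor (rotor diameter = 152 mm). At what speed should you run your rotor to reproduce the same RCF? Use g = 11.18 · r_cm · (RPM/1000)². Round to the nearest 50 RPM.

Original rotor: r = 20.9 / 2 = 10.45 cm
RCF_original = 11.18 × 10.45 × (19.067)² = 11.18 × 10.45 × 363.550489 ≈ 42,474 × g
Your rotor: r = 152 mm / 2 = 76 mm = 7.6 cm
42,474 = 11.18 × 7.6 × (N/1000)²
(N/1000)² = 42,474 / 84.968 = 499.8823
N = 1000 × √499.8823 ≈ 22,358.0

22350 RPM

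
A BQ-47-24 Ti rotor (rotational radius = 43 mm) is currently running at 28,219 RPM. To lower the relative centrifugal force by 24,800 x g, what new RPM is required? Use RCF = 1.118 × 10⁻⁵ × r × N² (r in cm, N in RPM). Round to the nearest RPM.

r = 43 mm = 4.3 cm
Current RCF = 1.118 × 10⁻⁵ × 4.3 × (28219)² = 1.118 × 10⁻⁵ × 4.3 × 796,311,961 ≈ 38,281.9 × g
Target RCF = 38,281.9 − 24,800 = 13,481.9 × g
N² = 13,481.9 / (4.8074 × 10⁻⁵) = 280,440,571
N ≈ √280,440,571 ≈ 16,746.4

16746 RPM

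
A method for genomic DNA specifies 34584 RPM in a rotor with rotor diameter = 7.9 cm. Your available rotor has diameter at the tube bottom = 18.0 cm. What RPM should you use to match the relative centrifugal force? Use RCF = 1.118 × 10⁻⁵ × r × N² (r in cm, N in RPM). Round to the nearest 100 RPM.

≈ 22900 RPM

Original rotor: r = 7.9 / 2 = 3.95 cm
RCF = 1.118 × 10⁻⁵ × r × N²
RCF_original = 1.118 × 10⁻⁵ × 3.95 × (34584)² = 1.118 × 10⁻⁵ × 3.95 × 1,196,053,056 ≈ 52,818.9 × g
Your rotor: r = 18.0 / 2 = 9 cm
52,818.9 = 1.118 × 10⁻⁵ × 9 × N²
N² = 52,818.9 / (10.062 × 10⁻⁵) = 524,934,407
N ≈ √524,934,407 ≈ 22,911.4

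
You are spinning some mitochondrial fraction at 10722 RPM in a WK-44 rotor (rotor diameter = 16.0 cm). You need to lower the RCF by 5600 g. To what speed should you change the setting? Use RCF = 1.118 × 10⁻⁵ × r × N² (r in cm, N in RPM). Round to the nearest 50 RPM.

r = 16.0 / 2 = 8 cm
Current RCF = 1.118 × 10⁻⁵ × 8 × (10722)² = 1.118 × 10⁻⁵ × 8 × 114,961,284 ≈ 10,282.1 × g
Target RCF = 10,282.1 − 5,600 = 4,682.1 × g
N² = 4,682.1 / (8.944 × 10⁻⁵) = 52,349,061
N ≈ √52,349,061 ≈ 7,235.3

7250 RPM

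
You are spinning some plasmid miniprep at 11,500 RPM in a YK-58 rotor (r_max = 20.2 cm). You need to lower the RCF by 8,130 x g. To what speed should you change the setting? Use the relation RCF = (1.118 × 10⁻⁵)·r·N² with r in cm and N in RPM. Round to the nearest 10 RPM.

9810 RPM

Current RCF = 1.118 × 10⁻⁵ × 20.2 × (11500)² = 1.118 × 10⁻⁵ × 20.2 × 132,250,000 ≈ 29,866.8 × g
Target RCF = 29,866.8 − 8,130 = 21,736.8 × g
N² = 21,736.8 / (22.5836 × 10⁻⁵) = 96,250,376
N ≈ √96,250,376 ≈ 9,810.7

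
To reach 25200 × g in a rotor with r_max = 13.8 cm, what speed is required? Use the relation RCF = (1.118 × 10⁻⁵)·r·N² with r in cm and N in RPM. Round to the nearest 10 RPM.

25,200 = 1.118 × 10⁻⁵ × 13.8 × N²
N² = 25,200 / (15.4284 × 10⁻⁵) = 163,335,148
N ≈ √163,335,148 ≈ 12,780.3

≈ 12780 RPM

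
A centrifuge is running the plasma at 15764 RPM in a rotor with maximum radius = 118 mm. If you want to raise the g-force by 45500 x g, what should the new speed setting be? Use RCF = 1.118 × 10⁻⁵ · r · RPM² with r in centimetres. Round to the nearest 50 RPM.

r = 118 mm = 11.8 cm
Current RCF = 1.118 × 10⁻⁵ × 11.8 × (15764)² = 1.118 × 10⁻⁵ × 11.8 × 248,503,696 ≈ 32,783.6 × g
Target RCF = 32,783.6 + 45,500 = 78,283.6 × g
N² = 78,283.6 / (13.1924 × 10⁻⁵) = 593,399,230
N ≈ √593,399,230 ≈ 24,359.8

≈ 24350 RPM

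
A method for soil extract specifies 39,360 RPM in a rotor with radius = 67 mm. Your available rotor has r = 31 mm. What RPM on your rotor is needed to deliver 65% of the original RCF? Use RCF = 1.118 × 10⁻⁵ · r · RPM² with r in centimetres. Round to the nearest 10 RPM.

Original rotor: r = 67 mm = 6.7 cm
RCF_original = 1.118 × 10⁻⁵ × 6.7 × (39360)² = 1.118 × 10⁻⁵ × 6.7 × 1,549,209,600 ≈ 116,045.1 × g
Target RCF = 0.65 × 116,045.1 ≈ 75,429.3 × g
Your rotor: r = 31 mm = 3.1 cm
75,429.3 = 1.118 × 10⁻⁵ × 3.1 × N²
N² = 75,429.3 / (3.4658 × 10⁻⁵) = 2,176,389,290
N ≈ √2,176,389,290 ≈ 46,651.8

≈ 46650 RPM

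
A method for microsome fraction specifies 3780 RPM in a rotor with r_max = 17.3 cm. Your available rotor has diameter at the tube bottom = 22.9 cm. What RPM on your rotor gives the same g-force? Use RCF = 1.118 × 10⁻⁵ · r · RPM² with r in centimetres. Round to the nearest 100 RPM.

≈ 4600 RPM

RCF = 1.118 × 10⁻⁵ × r × N²
RCF_original = 1.118 × 10⁻⁵ × 17.3 × (3780)² = 1.118 × 10⁻⁵ × 17.3 × 14,288,400 ≈ 2,763.6 × g
Your rotor: r = 22.9 / 2 = 11.45 cm
2,763.6 = 1.118 × 10⁻⁵ × 11.45 × N²
N² = 2,763.6 / (12.8011 × 10⁻⁵) = 21,588,770
N ≈ √21,588,770 ≈ 4,646.4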